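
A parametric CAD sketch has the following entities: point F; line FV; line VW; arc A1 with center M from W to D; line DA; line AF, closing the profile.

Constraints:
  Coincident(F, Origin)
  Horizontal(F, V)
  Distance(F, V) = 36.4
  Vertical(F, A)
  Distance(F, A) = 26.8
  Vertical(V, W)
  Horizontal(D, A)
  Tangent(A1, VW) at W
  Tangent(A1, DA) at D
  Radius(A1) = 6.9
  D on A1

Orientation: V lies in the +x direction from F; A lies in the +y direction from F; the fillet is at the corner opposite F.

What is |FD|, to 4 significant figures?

39.86

F is at the origin; FV is horizontal with |FV| = 36.4 and V on the +x side, so V = (36.40, 0.000). F and A share the same x with |FA| = 26.8 and A on the +y side, so A = (0.000, 26.80). The virtual corner opposite F is at (36.40, 26.80). The tangent condition forces MW to be normal to VW and A1 meets DA tangentially, so MD is at right angles to DA, with radius 6.9, so the center M sits 6.9 in from both sides at M = (29.50, 19.90). That places the tangent points at W = (36.40, 19.90) on VW and D = (29.50, 26.80) on DA. Then |FD| = |D − F| = 39.86.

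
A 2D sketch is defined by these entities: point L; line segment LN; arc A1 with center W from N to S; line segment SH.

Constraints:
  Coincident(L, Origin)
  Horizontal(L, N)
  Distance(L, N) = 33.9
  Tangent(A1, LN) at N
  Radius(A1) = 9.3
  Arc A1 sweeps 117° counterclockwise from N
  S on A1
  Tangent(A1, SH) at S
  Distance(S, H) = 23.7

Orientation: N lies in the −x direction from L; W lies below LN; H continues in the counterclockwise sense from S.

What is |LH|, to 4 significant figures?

46.77

L is at the origin; L and N share the same y with |LN| = 33.9 and N on the −x side, so N = (-33.90, 0.000). A1 meets LN tangentially, so WN is at right angles to LN, so W = N + (0, -9.3) = (-33.90, -9.300). On A1, N sits at bearing 90° from W; a 117° counterclockwise sweep puts S at bearing 207°, so S = W + 9.3·(cos 207°, sin 207°) = (-42.19, -13.52). The tangent condition forces WS to be normal to SH, so SH runs along (−sin 207°, cos 207°); with |SH| = 23.7, H = (-31.43, -34.64). Then |LH| = |H − L| = 46.77.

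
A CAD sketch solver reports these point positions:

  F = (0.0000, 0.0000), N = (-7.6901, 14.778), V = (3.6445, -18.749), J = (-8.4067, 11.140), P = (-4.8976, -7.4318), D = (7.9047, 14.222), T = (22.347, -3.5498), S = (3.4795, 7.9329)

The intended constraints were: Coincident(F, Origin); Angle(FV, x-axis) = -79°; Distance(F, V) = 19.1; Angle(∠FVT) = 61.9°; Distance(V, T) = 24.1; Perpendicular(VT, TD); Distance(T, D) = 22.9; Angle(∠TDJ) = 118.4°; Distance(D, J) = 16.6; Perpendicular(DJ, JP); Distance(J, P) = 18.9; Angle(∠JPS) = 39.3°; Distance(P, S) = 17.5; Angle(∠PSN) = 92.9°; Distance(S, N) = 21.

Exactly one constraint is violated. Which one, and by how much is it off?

Distance(S, N) = 21 — off by 7.90.

F = (0.00, 0.00) ✓; FV at -79.00° ✓; |FV| = 19.10 ✓; ∠FVT = 61.90° ✓; |VT| = 24.10 ✓; ∠(VT, TD) = 90.00° ✓; |TD| = 22.90 ✓; ∠TDJ = 118.4° ✓; |DJ| = 16.60 ✓; ∠(DJ, JP) = 90.00° ✓; |JP| = 18.90 ✓; ∠JPS = 39.30° ✓; |PS| = 17.50 ✓; ∠PSN = 92.90° ✓; |SN| = 13.10 ✗.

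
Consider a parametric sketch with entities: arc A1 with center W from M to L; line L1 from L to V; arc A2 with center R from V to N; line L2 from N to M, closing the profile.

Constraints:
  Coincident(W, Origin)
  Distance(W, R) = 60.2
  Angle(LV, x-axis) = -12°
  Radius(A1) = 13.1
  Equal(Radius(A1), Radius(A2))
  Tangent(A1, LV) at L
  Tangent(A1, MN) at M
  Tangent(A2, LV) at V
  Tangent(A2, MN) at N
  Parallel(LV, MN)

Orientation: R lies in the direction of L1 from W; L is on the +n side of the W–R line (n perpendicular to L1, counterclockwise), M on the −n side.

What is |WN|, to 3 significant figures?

61.6

Tangency of A1 to both parallel lines with radius 13.1 puts L and M at W ± 13.1·n: L = (2.72, 12.8), M = (-2.72, -12.8). Equal radii place V and N the same way about R: V = R + 13.1·n = (61.6, 0.297), N = R − 13.1·n = (56.2, -25.3). Then |WN| = |N − W| = 61.6.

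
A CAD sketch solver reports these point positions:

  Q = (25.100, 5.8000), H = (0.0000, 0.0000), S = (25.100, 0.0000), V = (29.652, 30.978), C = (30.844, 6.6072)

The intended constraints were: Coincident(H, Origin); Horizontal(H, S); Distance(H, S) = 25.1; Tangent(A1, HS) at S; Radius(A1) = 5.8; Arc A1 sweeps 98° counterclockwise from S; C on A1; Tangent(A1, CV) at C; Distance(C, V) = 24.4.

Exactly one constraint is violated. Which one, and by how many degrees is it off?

Tangent(A1, CV) at C — off by 5.20°.

H = (0.00, 0.00) ✓; H.y = 0.00, S.y = 0.00 ✓; |HS| = 25.10 ✓; ∠(QS, SH) = 90.00° ✓; |QS| = 5.800 ✓; bearing(Q→C) − bearing(Q→S) = 98.00° ✓; |QC| = 5.800 ✓; ∠(QC, CV) = 95.20° ✗; |CV| = 24.40 ✓.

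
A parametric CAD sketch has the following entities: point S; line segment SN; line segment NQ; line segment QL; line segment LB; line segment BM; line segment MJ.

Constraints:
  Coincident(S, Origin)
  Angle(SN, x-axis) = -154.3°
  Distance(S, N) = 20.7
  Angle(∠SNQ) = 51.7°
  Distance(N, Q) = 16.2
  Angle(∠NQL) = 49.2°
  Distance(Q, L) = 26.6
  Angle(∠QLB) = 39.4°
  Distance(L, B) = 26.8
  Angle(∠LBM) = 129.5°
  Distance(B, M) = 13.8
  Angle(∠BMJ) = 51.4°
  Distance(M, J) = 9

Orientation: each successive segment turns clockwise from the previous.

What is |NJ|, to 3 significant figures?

12.0

S is at the origin; SN runs at -154.3° with length 20.7, so N = (-18.7, -8.98). ∠SNQ = 51.7° gives NQ at 77.4° from the x-axis; with |NQ| = 16.2, Q = (-15.1, 6.83). ∠NQL = 49.2° gives QL at -53.4° from the x-axis; with |QL| = 26.6, L = (0.741, -14.5). ∠QLB = 39.4° gives LB at 166° from the x-axis; with |LB| = 26.8, B = (-25.3, -8.04). ∠LBM = 129.5° gives BM at 116° from the x-axis; with |BM| = 13.8, M = (-31.2, 4.42). ∠BMJ = 51.4° gives MJ at -13.1° from the x-axis; with |MJ| = 9.0, J = (-22.4, 2.38). Then |NJ| = |J − N| = 12.0.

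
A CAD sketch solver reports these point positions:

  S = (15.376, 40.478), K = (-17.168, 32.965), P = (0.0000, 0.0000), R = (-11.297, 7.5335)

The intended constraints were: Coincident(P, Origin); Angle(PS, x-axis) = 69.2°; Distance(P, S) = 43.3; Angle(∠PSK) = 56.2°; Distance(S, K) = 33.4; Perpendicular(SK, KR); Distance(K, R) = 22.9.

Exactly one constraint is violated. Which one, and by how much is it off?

Distance(K, R) = 22.9 — off by 3.20.

P = (0.00, 0.00) ✓; PS at 69.20° ✓; |PS| = 43.30 ✓; ∠PSK = 56.20° ✓; |SK| = 33.40 ✓; ∠(SK, KR) = 90.00° ✓; |KR| = 26.10 ✗.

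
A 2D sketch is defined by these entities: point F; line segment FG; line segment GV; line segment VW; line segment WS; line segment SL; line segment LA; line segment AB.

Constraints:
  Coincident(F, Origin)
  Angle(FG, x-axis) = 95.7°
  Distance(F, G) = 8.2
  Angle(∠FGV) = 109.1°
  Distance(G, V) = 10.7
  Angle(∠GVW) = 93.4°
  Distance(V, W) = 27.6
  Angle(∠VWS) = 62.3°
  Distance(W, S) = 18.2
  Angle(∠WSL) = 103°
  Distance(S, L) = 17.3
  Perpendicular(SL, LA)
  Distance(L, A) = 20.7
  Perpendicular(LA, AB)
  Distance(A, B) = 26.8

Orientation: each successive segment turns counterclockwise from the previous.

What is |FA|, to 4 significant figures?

22.13

F is at the origin; FG runs at 95.7° with length 8.2, so G = (-0.8144, 8.159). ∠FGV = 109.1° gives GV at 166.6° from the x-axis; with |GV| = 10.7, V = (-11.22, 10.64). ∠GVW = 93.4° gives VW at -106.8° from the x-axis; with |VW| = 27.6, W = (-19.20, -15.78). ∠VWS = 62.3° gives WS at 10.90° from the x-axis; with |WS| = 18.2, S = (-1.329, -12.34). ∠WSL = 103.0° gives SL at 87.90° from the x-axis; with |SL| = 17.3, L = (-0.6948, 4.947). SL is perpendicular to LA, so LA runs at 177.9°; with |LA| = 20.7, A = (-21.38, 5.706). Then |FA| = |A − F| = 22.13.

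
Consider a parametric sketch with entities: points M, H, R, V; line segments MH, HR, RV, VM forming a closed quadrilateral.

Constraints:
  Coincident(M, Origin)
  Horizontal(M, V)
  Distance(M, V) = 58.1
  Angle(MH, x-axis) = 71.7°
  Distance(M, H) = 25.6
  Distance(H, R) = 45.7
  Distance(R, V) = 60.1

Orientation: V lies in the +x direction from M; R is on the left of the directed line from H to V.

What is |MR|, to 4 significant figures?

69.67

Checks: |HR| = 45.70 ✓; |RV| = 60.10 ✓.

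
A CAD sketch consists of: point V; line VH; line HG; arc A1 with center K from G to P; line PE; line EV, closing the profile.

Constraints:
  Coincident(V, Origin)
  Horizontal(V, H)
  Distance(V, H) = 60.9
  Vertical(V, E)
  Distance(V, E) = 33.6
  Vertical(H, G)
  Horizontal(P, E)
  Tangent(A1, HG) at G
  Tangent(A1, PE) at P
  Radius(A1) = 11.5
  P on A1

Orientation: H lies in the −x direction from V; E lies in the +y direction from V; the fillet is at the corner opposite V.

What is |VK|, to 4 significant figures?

54.12

V is at the origin; VH is horizontal with |VH| = 60.9 and H on the −x side, so H = (-60.90, 0.000). VE is vertical with |VE| = 33.6 and E on the +y side, so E = (0.000, 33.60). The virtual corner opposite V is at (-60.90, 33.60). A1 meets HG tangentially, so KG is at right angles to HG and A1 meets PE tangentially, so KP is at right angles to PE, with radius 11.5, so the center K sits 11.5 in from both sides at K = (-49.40, 22.10). Then |VK| = |K − V| = 54.12.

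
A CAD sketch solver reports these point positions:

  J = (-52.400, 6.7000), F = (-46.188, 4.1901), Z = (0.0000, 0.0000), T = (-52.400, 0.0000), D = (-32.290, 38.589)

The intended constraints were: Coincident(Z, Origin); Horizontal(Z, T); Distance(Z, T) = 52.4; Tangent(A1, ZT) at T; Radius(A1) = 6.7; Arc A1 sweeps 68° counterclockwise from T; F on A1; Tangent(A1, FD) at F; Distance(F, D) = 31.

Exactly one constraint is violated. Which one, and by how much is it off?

Distance(F, D) = 31 — off by 6.10.

Z = (0.00, 0.00) ✓; Z.y = 0.00, T.y = 0.00 ✓; |ZT| = 52.40 ✓; ∠(JT, TZ) = 90.00° ✓; |JT| = 6.700 ✓; bearing(J→F) − bearing(J→T) = 68.00° ✓; |JF| = 6.700 ✓; ∠(JF, FD) = 90.00° ✓; |FD| = 37.10 ✗.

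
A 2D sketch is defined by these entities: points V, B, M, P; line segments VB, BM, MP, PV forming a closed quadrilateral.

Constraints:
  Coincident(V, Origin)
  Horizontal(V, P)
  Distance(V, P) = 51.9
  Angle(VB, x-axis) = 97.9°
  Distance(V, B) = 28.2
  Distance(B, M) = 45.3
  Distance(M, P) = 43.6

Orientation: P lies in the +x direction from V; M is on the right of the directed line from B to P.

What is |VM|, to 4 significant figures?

18.46

V is at the origin; VP is horizontal with |VP| = 51.9 and P in +x, so P = (51.9, 0). VB runs at 97.9° with |VB| = 28.2, so B = (-3.876, 27.93). M is determined by |BM| = 45.3 and |MP| = 43.6 together: it lies at the intersection of circle(B, 45.3) and circle(P, 43.6). With |BP| = 62.38, the foot of the radical line on BP is 32.40 from B and the perpendicular offset is √(45.3² − 32.40²) = 31.66. Taking the right-of-BP solution: M = (10.92, -14.88).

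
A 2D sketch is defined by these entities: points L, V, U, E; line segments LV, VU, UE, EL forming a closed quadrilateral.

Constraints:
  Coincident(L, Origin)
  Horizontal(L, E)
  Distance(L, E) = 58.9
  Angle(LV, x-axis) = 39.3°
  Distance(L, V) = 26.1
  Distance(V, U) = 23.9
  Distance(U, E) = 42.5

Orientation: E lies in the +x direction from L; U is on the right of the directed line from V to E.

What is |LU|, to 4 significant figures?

18.45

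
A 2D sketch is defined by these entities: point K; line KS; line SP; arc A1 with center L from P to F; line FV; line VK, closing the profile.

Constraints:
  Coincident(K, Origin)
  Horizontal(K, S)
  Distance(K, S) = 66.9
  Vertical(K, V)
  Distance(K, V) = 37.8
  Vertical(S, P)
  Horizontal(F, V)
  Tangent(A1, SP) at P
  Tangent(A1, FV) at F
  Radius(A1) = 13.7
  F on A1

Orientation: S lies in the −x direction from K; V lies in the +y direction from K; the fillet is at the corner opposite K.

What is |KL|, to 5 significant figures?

58.404

K is at the origin; K and S share the same y with |KS| = 66.9 and S on the −x side, so S = (-66.900, 0.0000). K and V share the same x with |KV| = 37.8 and V on the +y side, so V = (0.0000, 37.800). The virtual corner opposite K is at (-66.900, 37.800). Since A1 is tangent to SP there, LP ⟂ SP and since A1 is tangent to FV there, LF ⟂ FV, with radius 13.7, so the center L sits 13.7 in from both sides at L = (-53.200, 24.100). Then |KL| = |L − K| = 58.404.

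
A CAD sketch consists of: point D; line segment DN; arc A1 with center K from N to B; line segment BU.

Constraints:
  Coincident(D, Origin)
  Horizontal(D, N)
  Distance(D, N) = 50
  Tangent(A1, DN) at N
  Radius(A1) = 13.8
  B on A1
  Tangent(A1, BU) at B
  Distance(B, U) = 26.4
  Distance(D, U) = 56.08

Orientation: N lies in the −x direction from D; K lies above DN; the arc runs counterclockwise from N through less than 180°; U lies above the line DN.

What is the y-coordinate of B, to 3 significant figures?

14.8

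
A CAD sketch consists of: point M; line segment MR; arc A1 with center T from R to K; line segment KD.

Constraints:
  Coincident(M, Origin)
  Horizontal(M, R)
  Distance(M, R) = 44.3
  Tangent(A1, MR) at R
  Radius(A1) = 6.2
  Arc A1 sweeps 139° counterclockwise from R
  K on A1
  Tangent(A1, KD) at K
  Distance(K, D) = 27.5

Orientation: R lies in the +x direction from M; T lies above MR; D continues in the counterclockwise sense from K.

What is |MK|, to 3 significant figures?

49.6

Since A1 is tangent to MR there, TR ⟂ MR, so T = R + (0, 6.2) = (44.3, 6.20). On A1, R sits at bearing -90° from T; a 139° counterclockwise sweep puts K at bearing 49°, so K = T + 6.2·(cos 49°, sin 49°) = (48.4, 10.9). Then |MK| = |K − M| = 49.6.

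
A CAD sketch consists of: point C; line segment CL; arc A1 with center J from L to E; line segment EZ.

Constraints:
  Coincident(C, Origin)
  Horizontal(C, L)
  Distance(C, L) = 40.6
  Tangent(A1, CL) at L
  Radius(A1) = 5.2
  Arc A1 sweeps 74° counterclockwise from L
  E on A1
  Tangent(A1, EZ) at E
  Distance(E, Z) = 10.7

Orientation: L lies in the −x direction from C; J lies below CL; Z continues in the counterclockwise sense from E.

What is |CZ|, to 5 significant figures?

50.541

C is at the origin; C and L share the same y with |CL| = 40.6 and L on the −x side, so L = (-40.600, 0.0000). A1 meets CL tangentially, so JL is at right angles to CL, so J = L + (0, -5.2) = (-40.600, -5.2000). On A1, L sits at bearing 90° from J; a 74° counterclockwise sweep puts E at bearing 164°, so E = J + 5.2·(cos 164°, sin 164°) = (-45.599, -3.7667). Since A1 is tangent to EZ there, JE ⟂ EZ, so EZ runs along (−sin 164°, cos 164°); with |EZ| = 10.7, Z = (-48.548, -14.052). Then |CZ| = |Z − C| = 50.541.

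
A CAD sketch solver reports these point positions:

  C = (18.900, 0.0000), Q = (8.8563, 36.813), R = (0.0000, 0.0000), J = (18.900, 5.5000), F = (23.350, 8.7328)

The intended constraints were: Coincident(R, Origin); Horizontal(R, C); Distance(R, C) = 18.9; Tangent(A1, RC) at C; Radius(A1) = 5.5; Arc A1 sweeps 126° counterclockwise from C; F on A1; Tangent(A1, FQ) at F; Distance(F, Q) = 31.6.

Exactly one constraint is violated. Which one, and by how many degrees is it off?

Tangent(A1, FQ) at F — off by 8.70°.

R = (0.00, 0.00) ✓; R.y = 0.00, C.y = 0.00 ✓; |RC| = 18.90 ✓; ∠(JC, CR) = 90.00° ✓; |JC| = 5.500 ✓; bearing(J→F) − bearing(J→C) = 126.0° ✓; |JF| = 5.500 ✓; ∠(JF, FQ) = 98.70° ✗; |FQ| = 31.60 ✓.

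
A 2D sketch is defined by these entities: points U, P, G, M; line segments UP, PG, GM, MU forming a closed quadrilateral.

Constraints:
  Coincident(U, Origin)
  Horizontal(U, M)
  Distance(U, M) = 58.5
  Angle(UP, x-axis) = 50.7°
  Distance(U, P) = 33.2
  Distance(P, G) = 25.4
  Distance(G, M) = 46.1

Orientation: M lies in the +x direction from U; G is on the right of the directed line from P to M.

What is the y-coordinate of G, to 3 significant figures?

1.79

Checks: |PG| = 25.40 ✓; |GM| = 46.10 ✓.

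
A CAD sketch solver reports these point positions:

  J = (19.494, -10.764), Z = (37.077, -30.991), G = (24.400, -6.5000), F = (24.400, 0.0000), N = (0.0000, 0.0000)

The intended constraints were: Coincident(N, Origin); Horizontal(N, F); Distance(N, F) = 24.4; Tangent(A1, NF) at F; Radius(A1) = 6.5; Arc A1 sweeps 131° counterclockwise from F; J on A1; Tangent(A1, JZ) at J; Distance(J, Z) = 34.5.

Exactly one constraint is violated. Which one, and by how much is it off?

Distance(J, Z) = 34.5 — off by 7.70.

N = (0.00, 0.00) ✓; N.y = 0.00, F.y = 0.00 ✓; |NF| = 24.40 ✓; ∠(GF, FN) = 90.00° ✓; |GF| = 6.500 ✓; bearing(G→J) − bearing(G→F) = 131.0° ✓; |GJ| = 6.500 ✓; ∠(GJ, JZ) = 90.00° ✓; |JZ| = 26.80 ✗.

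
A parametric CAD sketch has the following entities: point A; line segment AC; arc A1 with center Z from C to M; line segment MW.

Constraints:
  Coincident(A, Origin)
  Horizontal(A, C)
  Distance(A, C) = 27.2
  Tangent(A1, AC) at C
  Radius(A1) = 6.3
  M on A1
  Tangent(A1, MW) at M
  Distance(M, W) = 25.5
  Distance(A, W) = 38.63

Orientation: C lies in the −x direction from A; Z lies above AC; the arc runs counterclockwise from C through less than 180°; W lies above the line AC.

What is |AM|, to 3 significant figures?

21.9

Checks: |ZM| = 6.300 ✓; ∠(ZM, MW) = 90.00° ✓; |MW| = 25.50 ✓; |AW| = 38.63 ✓.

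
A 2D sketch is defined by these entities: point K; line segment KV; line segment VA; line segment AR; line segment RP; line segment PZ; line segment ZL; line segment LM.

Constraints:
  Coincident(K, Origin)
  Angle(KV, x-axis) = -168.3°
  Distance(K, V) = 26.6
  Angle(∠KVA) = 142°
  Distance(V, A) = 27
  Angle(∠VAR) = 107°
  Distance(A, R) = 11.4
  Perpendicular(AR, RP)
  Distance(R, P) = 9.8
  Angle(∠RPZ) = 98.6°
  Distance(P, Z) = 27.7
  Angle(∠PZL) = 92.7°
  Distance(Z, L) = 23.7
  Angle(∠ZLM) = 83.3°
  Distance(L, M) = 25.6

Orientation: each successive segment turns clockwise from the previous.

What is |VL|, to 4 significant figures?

37.36

K is at the origin; KV runs at -168.3° with length 26.6, so V = (-26.05, -5.394). ∠KVA = 142.0° gives VA at 153.7° from the x-axis; with |VA| = 27.0, A = (-50.25, 6.569). ∠VAR = 107.0° gives AR at 80.70° from the x-axis; with |AR| = 11.4, R = (-48.41, 17.82). AR is perpendicular to RP, so RP runs at -9.300°; with |RP| = 9.8, P = (-38.74, 16.24). ∠RPZ = 98.6° gives PZ at -90.70° from the x-axis; with |PZ| = 27.7, Z = (-39.08, -11.46). ∠PZL = 92.7° gives ZL at -178.0° from the x-axis; with |ZL| = 23.7, L = (-62.76, -12.29). Then |VL| = |L − V| = 37.36.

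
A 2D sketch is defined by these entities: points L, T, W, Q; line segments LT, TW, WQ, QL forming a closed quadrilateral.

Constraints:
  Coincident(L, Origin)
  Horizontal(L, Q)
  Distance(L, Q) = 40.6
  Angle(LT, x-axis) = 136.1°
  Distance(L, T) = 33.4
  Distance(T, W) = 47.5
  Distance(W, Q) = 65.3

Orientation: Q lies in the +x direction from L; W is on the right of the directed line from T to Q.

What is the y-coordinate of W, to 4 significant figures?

-24.17

Checks: |TW| = 47.50 ✓; |WQ| = 65.30 ✓.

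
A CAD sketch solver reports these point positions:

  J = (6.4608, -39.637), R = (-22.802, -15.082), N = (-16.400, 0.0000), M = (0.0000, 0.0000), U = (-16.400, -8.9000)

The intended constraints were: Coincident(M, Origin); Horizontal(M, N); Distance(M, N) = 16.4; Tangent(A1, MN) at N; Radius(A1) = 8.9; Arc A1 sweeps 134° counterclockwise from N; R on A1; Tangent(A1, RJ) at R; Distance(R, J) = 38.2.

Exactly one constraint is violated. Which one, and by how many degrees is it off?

Tangent(A1, RJ) at R — off by 6.00°.

M = (0.00, 0.00) ✓; M.y = 0.00, N.y = 0.00 ✓; |MN| = 16.40 ✓; ∠(UN, NM) = 90.00° ✓; |UN| = 8.900 ✓; bearing(U→R) − bearing(U→N) = 134.0° ✓; |UR| = 8.900 ✓; ∠(UR, RJ) = 84.00° ✗; |RJ| = 38.20 ✓.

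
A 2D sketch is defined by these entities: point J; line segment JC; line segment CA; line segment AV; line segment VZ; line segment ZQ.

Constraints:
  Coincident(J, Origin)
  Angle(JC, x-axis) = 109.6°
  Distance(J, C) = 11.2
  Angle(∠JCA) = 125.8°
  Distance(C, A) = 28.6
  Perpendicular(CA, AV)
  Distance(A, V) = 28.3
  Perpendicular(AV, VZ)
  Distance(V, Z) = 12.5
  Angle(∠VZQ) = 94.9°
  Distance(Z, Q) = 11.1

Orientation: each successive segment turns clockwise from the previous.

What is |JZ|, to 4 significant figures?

29.70

CA ⟂ AV, so AV runs at -34.60°; with |AV| = 28.3, V = (35.78, 18.02). AV ⟂ VZ, so VZ runs at -124.6°; with |VZ| = 12.5, Z = (28.68, 7.734). Then |JZ| = |Z − J| = 29.70.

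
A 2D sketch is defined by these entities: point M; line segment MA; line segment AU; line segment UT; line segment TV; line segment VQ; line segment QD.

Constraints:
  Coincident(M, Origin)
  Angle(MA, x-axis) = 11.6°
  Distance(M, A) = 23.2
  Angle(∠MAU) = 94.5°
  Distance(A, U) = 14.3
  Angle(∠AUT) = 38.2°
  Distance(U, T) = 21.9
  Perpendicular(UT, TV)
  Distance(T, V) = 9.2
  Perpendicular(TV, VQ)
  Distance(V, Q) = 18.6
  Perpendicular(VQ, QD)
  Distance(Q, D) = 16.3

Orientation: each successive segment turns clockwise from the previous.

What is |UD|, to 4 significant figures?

7.829

TV is perpendicular to VQ, so VQ runs at -35.70°; with |VQ| = 18.6, Q = (29.38, 0.3227). VQ ⟂ QD, so QD runs at -125.7°; with |QD| = 16.3, D = (19.87, -12.91). Then |UD| = |D − U| = 7.829.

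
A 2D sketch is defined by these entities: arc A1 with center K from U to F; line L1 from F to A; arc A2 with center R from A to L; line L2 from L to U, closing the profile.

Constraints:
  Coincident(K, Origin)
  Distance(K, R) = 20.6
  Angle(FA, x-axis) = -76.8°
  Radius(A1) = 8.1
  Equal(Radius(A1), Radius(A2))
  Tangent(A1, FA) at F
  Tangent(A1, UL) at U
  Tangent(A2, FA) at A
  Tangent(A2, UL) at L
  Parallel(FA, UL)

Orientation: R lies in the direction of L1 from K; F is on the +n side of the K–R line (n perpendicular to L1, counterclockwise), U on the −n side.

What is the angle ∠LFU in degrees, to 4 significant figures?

51.82°

The slot axis is L1's direction at -76.8°, so u = (cos -76.8°, sin -76.8°) = (0.2284, -0.9736) and n = (−sin -76.8°, cos -76.8°) = (0.9736, 0.2284). K is at the origin and R lies 20.6 along u from K, so R = 20.6·u = (4.704, -20.06). Tangency of A1 to both parallel lines with radius 8.1 puts F and U at K ± 8.1·n: F = (7.886, 1.850), U = (-7.886, -1.850). Equal radii place A and L the same way about R: A = R + 8.1·n = (12.59, -18.21), L = R − 8.1·n = (-3.182, -21.91). Then cos ∠LFU = FL·FU / (|FL||FU|), giving 51.82°.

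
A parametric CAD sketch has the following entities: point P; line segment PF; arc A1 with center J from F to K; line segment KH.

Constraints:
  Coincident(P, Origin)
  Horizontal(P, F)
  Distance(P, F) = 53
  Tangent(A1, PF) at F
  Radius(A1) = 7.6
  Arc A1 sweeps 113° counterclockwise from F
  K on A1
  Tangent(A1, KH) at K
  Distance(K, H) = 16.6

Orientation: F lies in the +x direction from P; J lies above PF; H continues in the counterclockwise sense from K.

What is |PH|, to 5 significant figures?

59.426

On A1, F sits at bearing -90° from J; a 113° counterclockwise sweep puts K at bearing 23°, so K = J + 7.6·(cos 23°, sin 23°) = (59.996, 10.570). A1 meets KH tangentially, so JK is at right angles to KH, so KH runs along (−sin 23°, cos 23°); with |KH| = 16.6, H = (53.510, 25.850). Then |PH| = |H − P| = 59.426.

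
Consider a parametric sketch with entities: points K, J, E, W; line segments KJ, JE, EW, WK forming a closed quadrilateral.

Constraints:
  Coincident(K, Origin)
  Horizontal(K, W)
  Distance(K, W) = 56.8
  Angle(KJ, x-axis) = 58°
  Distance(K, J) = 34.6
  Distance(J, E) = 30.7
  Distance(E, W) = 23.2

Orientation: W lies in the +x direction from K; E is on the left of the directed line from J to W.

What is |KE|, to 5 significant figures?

52.591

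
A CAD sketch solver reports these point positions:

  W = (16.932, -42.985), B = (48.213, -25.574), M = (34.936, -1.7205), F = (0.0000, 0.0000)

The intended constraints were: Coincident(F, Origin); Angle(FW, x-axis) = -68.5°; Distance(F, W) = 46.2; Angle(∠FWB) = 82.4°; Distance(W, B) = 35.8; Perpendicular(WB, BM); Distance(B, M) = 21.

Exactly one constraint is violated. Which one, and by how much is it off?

Distance(B, M) = 21 — off by 6.30.

F = (0.00, 0.00) ✓; FW at -68.50° ✓; |FW| = 46.20 ✓; ∠FWB = 82.40° ✓; |WB| = 35.80 ✓; ∠(WB, BM) = 90.00° ✓; |BM| = 27.30 ✗.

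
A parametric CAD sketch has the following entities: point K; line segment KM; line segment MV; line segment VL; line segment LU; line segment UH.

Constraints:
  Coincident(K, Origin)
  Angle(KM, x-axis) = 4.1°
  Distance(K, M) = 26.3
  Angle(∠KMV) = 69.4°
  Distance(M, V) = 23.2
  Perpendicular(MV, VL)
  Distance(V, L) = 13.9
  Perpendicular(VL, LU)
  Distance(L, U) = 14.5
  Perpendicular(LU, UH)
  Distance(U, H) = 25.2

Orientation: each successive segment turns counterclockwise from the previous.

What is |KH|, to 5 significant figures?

35.923

The perpendicularity gives LU at right angles to VL, so LU runs at -65.300°; with |LU| = 14.5, U = (9.9690, 3.9761). The perpendicularity gives UH at right angles to LU, so UH runs at 24.700°; with |UH| = 25.2, H = (32.863, 14.506). Then |KH| = |H − K| = 35.923.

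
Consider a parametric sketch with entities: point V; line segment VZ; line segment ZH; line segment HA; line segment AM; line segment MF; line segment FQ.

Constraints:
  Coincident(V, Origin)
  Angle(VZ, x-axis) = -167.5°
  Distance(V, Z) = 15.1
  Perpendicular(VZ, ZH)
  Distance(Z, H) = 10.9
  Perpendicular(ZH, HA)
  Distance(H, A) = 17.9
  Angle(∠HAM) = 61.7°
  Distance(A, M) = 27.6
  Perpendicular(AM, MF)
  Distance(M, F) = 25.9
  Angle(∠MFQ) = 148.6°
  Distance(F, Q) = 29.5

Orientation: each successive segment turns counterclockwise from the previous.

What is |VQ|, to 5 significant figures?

53.798

V is at the origin; VZ runs at -167.5° with length 15.1, so Z = (-14.742, -3.2682). VZ is perpendicular to ZH, so ZH runs at -77.500°; with |ZH| = 10.9, H = (-12.383, -13.910). The perpendicularity gives HA at right angles to ZH, so HA runs at 12.500°; with |HA| = 17.9, A = (5.0928, -10.036). ∠HAM = 61.7° gives AM at 130.80° from the x-axis; with |AM| = 27.6, M = (-12.942, 10.857). AM ⟂ MF, so MF runs at -139.20°; with |MF| = 25.9, F = (-32.548, -6.0661). ∠MFQ = 148.6° gives FQ at -107.80° from the x-axis; with |FQ| = 29.5, Q = (-41.566, -34.154). Then |VQ| = |Q − V| = 53.798.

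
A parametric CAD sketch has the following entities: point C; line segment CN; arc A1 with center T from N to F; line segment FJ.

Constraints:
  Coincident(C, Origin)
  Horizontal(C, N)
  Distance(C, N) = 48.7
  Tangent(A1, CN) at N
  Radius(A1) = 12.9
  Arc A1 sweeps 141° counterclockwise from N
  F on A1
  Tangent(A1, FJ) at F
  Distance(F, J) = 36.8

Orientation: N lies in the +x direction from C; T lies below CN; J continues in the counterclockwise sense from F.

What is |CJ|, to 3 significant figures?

83.1

C is at the origin; CN is horizontal with |CN| = 48.7 and N on the +x side, so N = (48.7, 0.00). The tangent condition forces TN to be normal to CN, so T = N + (0, -12.9) = (48.7, -12.9). On A1, N sits at bearing 90° from T; a 141° counterclockwise sweep puts F at bearing 231°, so F = T + 12.9·(cos 231°, sin 231°) = (40.6, -22.9). A1 meets FJ tangentially, so TF is at right angles to FJ, so FJ runs along (−sin 231°, cos 231°); with |FJ| = 36.8, J = (69.2, -46.1). Then |CJ| = |J − C| = 83.1.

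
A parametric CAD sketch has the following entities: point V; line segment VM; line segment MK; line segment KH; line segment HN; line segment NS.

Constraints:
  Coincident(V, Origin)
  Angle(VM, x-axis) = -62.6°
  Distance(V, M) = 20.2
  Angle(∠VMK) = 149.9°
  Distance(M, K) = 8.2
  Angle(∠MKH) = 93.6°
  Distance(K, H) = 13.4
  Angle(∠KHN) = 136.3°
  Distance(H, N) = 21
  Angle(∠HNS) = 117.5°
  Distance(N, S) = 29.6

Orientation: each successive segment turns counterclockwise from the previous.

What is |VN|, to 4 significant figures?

23.27

∠MKH = 93.6° gives KH at 53.90° from the x-axis; with |KH| = 13.4, H = (24.11, -11.51). ∠KHN = 136.3° gives HN at 97.60° from the x-axis; with |HN| = 21.0, N = (21.33, 9.303). Then |VN| = |N − V| = 23.27.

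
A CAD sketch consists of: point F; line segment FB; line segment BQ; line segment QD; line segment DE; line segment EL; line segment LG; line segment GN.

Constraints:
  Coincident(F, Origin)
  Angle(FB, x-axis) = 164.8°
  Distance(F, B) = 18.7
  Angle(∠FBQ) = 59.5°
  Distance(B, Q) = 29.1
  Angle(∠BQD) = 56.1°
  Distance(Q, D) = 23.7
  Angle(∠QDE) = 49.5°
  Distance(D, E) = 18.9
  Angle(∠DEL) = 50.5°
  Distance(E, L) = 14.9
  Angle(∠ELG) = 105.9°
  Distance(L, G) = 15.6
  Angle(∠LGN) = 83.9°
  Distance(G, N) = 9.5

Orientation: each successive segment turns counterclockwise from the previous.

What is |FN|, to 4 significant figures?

5.749

∠ELG = 105.9° gives LG at 23.30° from the x-axis; with |LG| = 15.6, G = (9.964, -10.50). ∠LGN = 83.9° gives GN at 119.4° from the x-axis; with |GN| = 9.5, N = (5.301, -2.226). Then |FN| = |N − F| = 5.749.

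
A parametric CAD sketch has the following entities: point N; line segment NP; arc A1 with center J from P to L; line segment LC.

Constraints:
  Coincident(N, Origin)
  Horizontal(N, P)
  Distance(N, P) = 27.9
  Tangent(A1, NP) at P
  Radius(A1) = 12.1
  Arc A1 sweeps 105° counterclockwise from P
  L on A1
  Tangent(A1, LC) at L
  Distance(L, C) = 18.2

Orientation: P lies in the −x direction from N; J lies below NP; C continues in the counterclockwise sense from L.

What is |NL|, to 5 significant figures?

42.417

A1 meets NP tangentially, so JP is at right angles to NP, so J = P + (0, -12.1) = (-27.900, -12.100). On A1, P sits at bearing 90° from J; a 105° counterclockwise sweep puts L at bearing 195°, so L = J + 12.1·(cos 195°, sin 195°) = (-39.588, -15.232). Then |NL| = |L − N| = 42.417.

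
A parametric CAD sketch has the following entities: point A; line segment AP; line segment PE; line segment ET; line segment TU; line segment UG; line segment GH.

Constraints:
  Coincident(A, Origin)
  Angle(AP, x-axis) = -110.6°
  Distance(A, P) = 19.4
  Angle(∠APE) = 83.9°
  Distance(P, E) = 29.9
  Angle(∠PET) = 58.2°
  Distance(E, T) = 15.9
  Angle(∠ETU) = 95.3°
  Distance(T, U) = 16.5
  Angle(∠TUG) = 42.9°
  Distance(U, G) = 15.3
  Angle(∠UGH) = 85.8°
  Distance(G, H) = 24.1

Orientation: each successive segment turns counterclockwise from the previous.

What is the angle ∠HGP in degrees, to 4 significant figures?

107.1°

A is at the origin; AP runs at -110.6° with length 19.4, so P = (-6.826, -18.16). ∠APE = 83.9° gives PE at -14.50° from the x-axis; with |PE| = 29.9, E = (22.12, -25.65). ∠PET = 58.2° gives ET at 107.3° from the x-axis; with |ET| = 15.9, T = (17.39, -10.47). ∠ETU = 95.3° gives TU at -168.0° from the x-axis; with |TU| = 16.5, U = (1.254, -13.90). ∠TUG = 42.9° gives UG at -30.90° from the x-axis; with |UG| = 15.3, G = (14.38, -21.75). ∠UGH = 85.8° gives GH at 63.30° from the x-axis; with |GH| = 24.1, H = (25.21, -0.2227). Then cos ∠HGP = GH·GP / (|GH||GP|), giving 107.1°.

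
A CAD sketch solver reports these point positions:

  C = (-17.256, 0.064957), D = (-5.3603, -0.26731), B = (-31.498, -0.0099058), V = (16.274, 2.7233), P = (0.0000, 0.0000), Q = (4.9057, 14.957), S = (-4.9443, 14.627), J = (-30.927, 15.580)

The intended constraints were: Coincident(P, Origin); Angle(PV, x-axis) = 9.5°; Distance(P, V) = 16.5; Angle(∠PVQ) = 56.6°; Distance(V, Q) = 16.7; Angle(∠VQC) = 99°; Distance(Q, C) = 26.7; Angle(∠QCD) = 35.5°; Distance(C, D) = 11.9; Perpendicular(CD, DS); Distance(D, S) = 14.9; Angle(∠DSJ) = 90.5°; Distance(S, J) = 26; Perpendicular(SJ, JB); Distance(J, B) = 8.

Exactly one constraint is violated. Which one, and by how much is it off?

Distance(J, B) = 8 — off by 7.60.

P = (0.00, 0.00) ✓; PV at 9.500° ✓; |PV| = 16.50 ✓; ∠PVQ = 56.60° ✓; |VQ| = 16.70 ✓; ∠VQC = 99.00° ✓; |QC| = 26.70 ✓; ∠QCD = 35.50° ✓; |CD| = 11.90 ✓; ∠(CD, DS) = 90.00° ✓; |DS| = 14.90 ✓; ∠DSJ = 90.50° ✓; |SJ| = 26.00 ✓; ∠(SJ, JB) = 90.00° ✓; |JB| = 15.60 ✗.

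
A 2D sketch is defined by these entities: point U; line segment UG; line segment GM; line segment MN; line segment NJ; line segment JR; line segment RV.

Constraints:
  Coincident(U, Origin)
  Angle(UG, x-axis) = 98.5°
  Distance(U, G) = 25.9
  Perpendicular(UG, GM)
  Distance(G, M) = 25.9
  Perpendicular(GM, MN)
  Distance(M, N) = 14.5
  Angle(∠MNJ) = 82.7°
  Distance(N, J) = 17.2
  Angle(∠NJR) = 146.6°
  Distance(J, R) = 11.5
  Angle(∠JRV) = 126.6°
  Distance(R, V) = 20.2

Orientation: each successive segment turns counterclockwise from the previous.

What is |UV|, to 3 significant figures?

41.3

U is at the origin; UG runs at 98.5° with length 25.9, so G = (-3.83, 25.6). UG ⟂ GM, so GM runs at -172°; with |GM| = 25.9, M = (-29.4, 21.8). The perpendicularity gives MN at right angles to GM, so MN runs at -81.5°; with |MN| = 14.5, N = (-27.3, 7.45). ∠MNJ = 82.7° gives NJ at 15.8° from the x-axis; with |NJ| = 17.2, J = (-10.8, 12.1). ∠NJR = 146.6° gives JR at 49.2° from the x-axis; with |JR| = 11.5, R = (-3.24, 20.8). ∠JRV = 126.6° gives RV at 103° from the x-axis; with |RV| = 20.2, V = (-7.64, 40.5). Then |UV| = |V − U| = 41.3.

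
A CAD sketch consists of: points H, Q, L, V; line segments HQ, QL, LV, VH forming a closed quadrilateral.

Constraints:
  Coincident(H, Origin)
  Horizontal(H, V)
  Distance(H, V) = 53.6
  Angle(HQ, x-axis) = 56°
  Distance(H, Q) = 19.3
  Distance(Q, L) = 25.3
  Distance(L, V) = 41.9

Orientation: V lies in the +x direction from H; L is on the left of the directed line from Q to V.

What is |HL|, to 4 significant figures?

44.38

H is at the origin; H and V share the same y with |HV| = 53.6 and V in +x, so V = (53.6, 0). HQ runs at 56.0° with |HQ| = 19.3, so Q = (10.79, 16.00). L is determined by |QL| = 25.3 and |LV| = 41.9 together: it lies at the intersection of circle(Q, 25.3) and circle(V, 41.9). With |QV| = 45.70, the foot of the radical line on QV is 10.65 from Q and the perpendicular offset is √(25.3² − 10.65²) = 22.95. Taking the left-of-QV solution: L = (28.80, 33.77).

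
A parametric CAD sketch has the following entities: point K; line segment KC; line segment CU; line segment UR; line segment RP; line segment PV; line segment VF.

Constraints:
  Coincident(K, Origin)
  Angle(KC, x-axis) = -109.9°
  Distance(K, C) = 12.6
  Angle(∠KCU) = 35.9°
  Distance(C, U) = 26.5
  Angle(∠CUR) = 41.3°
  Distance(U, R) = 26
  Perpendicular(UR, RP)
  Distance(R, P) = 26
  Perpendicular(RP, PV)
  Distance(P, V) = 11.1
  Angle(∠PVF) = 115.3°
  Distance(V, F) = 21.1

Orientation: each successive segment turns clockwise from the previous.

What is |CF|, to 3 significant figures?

17.6

K is at the origin; KC runs at -109.9° with length 12.6, so C = (-4.29, -11.8). ∠KCU = 35.9° gives CU at 106° from the x-axis; with |CU| = 26.5, U = (-11.6, 13.6). ∠CUR = 41.3° gives UR at -32.7° from the x-axis; with |UR| = 26.0, R = (10.3, -0.420). The perpendicularity gives RP at right angles to UR, so RP runs at -123°; with |RP| = 26.0, P = (-3.76, -22.3). RP ⟂ PV, so PV runs at 147°; with |PV| = 11.1, V = (-13.1, -16.3). ∠PVF = 115.3° gives VF at 82.6° from the x-axis; with |VF| = 21.1, F = (-10.4, 4.62). Then |CF| = |F − C| = 17.6.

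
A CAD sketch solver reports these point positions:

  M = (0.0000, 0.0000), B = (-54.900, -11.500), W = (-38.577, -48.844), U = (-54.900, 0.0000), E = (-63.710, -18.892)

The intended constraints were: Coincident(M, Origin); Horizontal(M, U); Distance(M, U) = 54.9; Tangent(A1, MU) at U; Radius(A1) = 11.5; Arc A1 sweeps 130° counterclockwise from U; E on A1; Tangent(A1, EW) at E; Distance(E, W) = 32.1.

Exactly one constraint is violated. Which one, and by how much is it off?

Distance(E, W) = 32.1 — off by 7.00.

M = (0.00, 0.00) ✓; M.y = 0.00, U.y = 0.00 ✓; |MU| = 54.90 ✓; ∠(BU, UM) = 90.00° ✓; |BU| = 11.50 ✓; bearing(B→E) − bearing(B→U) = 130.0° ✓; |BE| = 11.50 ✓; ∠(BE, EW) = 90.00° ✓; |EW| = 39.10 ✗.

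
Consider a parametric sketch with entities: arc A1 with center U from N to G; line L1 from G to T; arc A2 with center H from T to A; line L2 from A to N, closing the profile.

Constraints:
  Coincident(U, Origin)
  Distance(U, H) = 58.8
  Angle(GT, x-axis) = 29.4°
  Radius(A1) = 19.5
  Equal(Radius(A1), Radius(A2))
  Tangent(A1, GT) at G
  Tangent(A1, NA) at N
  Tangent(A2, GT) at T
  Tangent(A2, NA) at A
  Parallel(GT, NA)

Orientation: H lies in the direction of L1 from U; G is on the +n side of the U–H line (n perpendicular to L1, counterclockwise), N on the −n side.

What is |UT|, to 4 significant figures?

61.95

The slot axis is L1's direction at 29.4°, so u = (cos 29.4°, sin 29.4°) = (0.8712, 0.4909) and n = (−sin 29.4°, cos 29.4°) = (-0.4909, 0.8712). U is at the origin and H lies 58.8 along u from U, so H = 58.8·u = (51.23, 28.87). Tangency of A1 to both parallel lines with radius 19.5 puts G and N at U ± 19.5·n: G = (-9.573, 16.99), N = (9.573, -16.99). Equal radii place T and A the same way about H: T = H + 19.5·n = (41.65, 45.85), A = H − 19.5·n = (60.80, 11.88). Then |UT| = |T − U| = 61.95.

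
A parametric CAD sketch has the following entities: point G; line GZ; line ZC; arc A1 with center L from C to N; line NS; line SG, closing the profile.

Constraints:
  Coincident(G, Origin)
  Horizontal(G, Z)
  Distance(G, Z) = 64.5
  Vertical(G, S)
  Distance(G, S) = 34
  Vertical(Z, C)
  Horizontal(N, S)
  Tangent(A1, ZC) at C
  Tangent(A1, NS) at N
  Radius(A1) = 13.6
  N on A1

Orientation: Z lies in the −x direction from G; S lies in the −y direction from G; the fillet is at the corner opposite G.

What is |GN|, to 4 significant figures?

61.21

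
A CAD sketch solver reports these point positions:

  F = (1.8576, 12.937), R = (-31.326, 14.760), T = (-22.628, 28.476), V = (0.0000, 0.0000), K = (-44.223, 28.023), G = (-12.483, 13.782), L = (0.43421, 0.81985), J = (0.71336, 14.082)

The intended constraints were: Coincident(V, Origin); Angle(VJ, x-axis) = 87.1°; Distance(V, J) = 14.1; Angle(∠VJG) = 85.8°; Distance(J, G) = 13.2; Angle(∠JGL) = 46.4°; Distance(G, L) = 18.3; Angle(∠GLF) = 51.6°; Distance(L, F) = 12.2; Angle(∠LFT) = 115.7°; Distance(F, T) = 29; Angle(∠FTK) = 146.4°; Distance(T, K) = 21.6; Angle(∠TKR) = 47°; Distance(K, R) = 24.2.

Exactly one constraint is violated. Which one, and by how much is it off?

Distance(K, R) = 24.2 — off by 5.70.

V = (0.00, 0.00) ✓; VJ at 87.10° ✓; |VJ| = 14.10 ✓; ∠VJG = 85.80° ✓; |JG| = 13.20 ✓; ∠JGL = 46.40° ✓; |GL| = 18.30 ✓; ∠GLF = 51.60° ✓; |LF| = 12.20 ✓; ∠LFT = 115.7° ✓; |FT| = 29.00 ✓; ∠FTK = 146.4° ✓; |TK| = 21.60 ✓; ∠TKR = 47.00° ✓; |KR| = 18.50 ✗.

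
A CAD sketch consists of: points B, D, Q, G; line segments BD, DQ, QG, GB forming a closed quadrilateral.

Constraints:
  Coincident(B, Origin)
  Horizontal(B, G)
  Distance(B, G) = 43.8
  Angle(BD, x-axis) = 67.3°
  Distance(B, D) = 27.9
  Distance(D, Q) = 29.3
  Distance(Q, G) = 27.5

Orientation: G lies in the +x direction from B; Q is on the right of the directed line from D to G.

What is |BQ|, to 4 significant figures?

16.74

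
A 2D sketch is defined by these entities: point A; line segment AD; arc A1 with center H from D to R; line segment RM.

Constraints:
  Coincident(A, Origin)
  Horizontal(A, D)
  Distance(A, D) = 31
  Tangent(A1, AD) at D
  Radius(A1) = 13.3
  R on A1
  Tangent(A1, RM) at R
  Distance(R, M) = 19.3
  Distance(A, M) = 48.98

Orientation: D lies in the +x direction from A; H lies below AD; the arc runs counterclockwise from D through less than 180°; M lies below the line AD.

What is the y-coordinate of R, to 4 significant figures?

-21.51

A is at the origin; AD is horizontal with |AD| = 31.0 and D on the +x side, so D = (31.00, 0.000). Tangency of A1 to AD means the radius HD is perpendicular to AD, so H = D + (0, -13.3) = (31.00, -13.30). Since HR ⟂ RM (tangency), |HM| = √(13.3² + 19.3²) = 23.44 regardless of where R sits on A1. So M lies on both circle(A, 48.98) and circle(H, 23.44); the below-AD intersection is M = (32.44, -36.69). R is the foot of the tangent from M: R = (20.53, -21.51).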